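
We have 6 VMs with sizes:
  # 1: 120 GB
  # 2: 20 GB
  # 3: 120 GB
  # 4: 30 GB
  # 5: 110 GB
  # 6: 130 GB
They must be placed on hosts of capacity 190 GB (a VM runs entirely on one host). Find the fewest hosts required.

4

Total = 130 + 120 + 120 + 110 + 30 + 20 = 530 GB.
Lower bound: ⌈530/190⌉ = 3 hosts.
Also, 4 VMs each exceed 95 GB, and no two of those can share a host, so at least 4 hosts are needed.
A packing using 4 hosts:
  host 1: 130 + 30 + 20 = 180
  host 2: 120 = 120
  host 3: 120 = 120
  host 4: 110 = 110
This matches the lower bound, so 4 is optimal.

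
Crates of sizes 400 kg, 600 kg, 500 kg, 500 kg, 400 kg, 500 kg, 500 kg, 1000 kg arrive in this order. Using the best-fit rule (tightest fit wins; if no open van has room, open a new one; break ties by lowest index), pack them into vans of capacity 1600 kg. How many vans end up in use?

3

  400 → van 1 (new)  [load 400/1600]
  600 → van 1  [load 1000/1600]
  500 → van 1  [load 1500/1600]
  500 → van 2 (new)  [load 500/1600]
  400 → van 2  [load 900/1600]
  500 → van 2  [load 1400/1600]
  500 → van 3 (new)  [load 500/1600]
  1000 → van 3  [load 1500/1600]
3 vans opened.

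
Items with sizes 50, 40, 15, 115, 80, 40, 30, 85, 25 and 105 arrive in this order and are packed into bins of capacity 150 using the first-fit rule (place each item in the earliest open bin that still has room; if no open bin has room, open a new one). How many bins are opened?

5

  50 → bin 1 (new)  [load 50/150]
  40 → bin 1  [load 90/150]
  15 → bin 1  [load 105/150]
  115 → bin 2 (new)  [load 115/150]
  80 → bin 3 (new)  [load 80/150]
  40 → bin 1  [load 145/150]
  30 → bin 2  [load 145/150]
  85 → bin 4 (new)  [load 85/150]
  25 → bin 3  [load 105/150]
  105 → bin 5 (new)  [load 105/150]
5 bins opened.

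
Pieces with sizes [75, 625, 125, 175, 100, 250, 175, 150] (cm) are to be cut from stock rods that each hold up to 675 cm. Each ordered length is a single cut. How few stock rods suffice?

3

Total = 625 + 250 + 175 + 175 + 150 + 125 + 100 + 75 = 1675 cm.
Lower bound: ⌈1675/675⌉ = 3 stock rods.
A packing using 3 stock rods:
  stock rod 1: 625 = 625
  stock rod 2: 250 + 175 + 175 + 75 = 675
  stock rod 3: 150 + 125 + 100 = 375
This matches the lower bound, so 3 is optimal.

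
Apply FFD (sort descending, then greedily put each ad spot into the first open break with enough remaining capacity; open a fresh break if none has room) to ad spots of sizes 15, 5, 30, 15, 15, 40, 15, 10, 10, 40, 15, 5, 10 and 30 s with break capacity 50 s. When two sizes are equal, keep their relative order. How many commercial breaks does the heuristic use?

Sorted descending: 40, 40, 30, 30, 15, 15, 15, 15, 15, 10, 10, 10, 5, 5.
  40 → break 1 (new)  [load 40/50]
  40 → break 2 (new)  [load 40/50]
  30 → break 3 (new)  [load 30/50]
  30 → break 4 (new)  [load 30/50]
  15 → break 3  [load 45/50]
  15 → break 4  [load 45/50]
  15 → break 5 (new)  [load 15/50]
  15 → break 5  [load 30/50]
  15 → break 5  [load 45/50]
  10 → break 1  [load 50/50]
  10 → break 2  [load 50/50]
  10 → break 6 (new)  [load 10/50]
  5 → break 3  [load 50/50]
  5 → break 4  [load 50/50]
6 commercial breaks opened.

6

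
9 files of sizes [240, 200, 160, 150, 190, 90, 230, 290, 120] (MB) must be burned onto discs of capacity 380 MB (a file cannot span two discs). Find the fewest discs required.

5

Total = 290 + 240 + 230 + 200 + 190 + 160 + 150 + 120 + 90 = 1670 MB.
Lower bound: ⌈1670/380⌉ = 5 discs.
A packing using 5 discs:
  disc 1: 290 + 90 = 380
  disc 2: 240 + 120 = 360
  disc 3: 230 + 150 = 380
  disc 4: 200 + 160 = 360
  disc 5: 190 = 190
This matches the lower bound, so 5 is optimal.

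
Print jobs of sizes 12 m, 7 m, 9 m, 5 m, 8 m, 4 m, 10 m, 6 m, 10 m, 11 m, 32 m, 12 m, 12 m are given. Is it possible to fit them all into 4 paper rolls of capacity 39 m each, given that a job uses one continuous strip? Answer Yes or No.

Yes

A valid assignment using 4 paper rolls:
  roll 1: 32 + 7 = 39
  roll 2: 12 + 12 + 12 = 36
  roll 3: 11 + 10 + 10 + 8 = 39
  roll 4: 9 + 6 + 5 + 4 = 24
Every load is within 39 m, so 4 paper rolls suffice.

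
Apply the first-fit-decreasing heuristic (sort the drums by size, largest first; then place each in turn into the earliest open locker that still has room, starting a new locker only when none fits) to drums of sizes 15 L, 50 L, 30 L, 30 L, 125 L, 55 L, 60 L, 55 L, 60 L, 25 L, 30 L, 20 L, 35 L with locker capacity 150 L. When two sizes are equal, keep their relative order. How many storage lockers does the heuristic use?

Sorted descending: 125, 60, 60, 55, 55, 50, 35, 30, 30, 30, 25, 20, 15.
  125 → locker 1 (new)  [load 125/150]
  60 → locker 2 (new)  [load 60/150]
  60 → locker 2  [load 120/150]
  55 → locker 3 (new)  [load 55/150]
  55 → locker 3  [load 110/150]
  50 → locker 4 (new)  [load 50/150]
  35 → locker 3  [load 145/150]
  30 → locker 2  [load 150/150]
  30 → locker 4  [load 80/150]
  30 → locker 4  [load 110/150]
  25 → locker 1  [load 150/150]
  20 → locker 4  [load 130/150]
  15 → locker 4  [load 145/150]
4 storage lockers opened.

4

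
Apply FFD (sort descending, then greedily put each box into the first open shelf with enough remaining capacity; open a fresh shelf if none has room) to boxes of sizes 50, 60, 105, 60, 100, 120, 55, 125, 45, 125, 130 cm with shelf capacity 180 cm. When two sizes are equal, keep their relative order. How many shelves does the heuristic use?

Sorted descending: 130, 125, 125, 120, 105, 100, 60, 60, 55, 50, 45.
  130 → shelf 1 (new)  [load 130/180]
  125 → shelf 2 (new)  [load 125/180]
  125 → shelf 3 (new)  [load 125/180]
  120 → shelf 4 (new)  [load 120/180]
  105 → shelf 5 (new)  [load 105/180]
  100 → shelf 6 (new)  [load 100/180]
  60 → shelf 4  [load 180/180]
  60 → shelf 5  [load 165/180]
  55 → shelf 2  [load 180/180]
  50 → shelf 1  [load 180/180]
  45 → shelf 3  [load 170/180]
6 shelves opened.

6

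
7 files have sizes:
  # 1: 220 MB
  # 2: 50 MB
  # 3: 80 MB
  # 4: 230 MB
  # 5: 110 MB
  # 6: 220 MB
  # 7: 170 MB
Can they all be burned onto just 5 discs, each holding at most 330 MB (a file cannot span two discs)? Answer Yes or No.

A valid assignment using 4 discs:
  disc 1: 230 + 80 = 310
  disc 2: 220 + 110 = 330
  disc 3: 220 + 50 = 270
  disc 4: 170 = 170
That uses only 4 ≤ 5, so 5 discs are enough.

Yes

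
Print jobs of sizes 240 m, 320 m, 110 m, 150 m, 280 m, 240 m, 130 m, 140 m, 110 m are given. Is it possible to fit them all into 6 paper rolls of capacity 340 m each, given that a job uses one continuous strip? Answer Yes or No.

Total = 1720 m; ⌈1720/340⌉ = 6.
The bound of 6 does not rule out 6, but exhaustive search shows no assignment into 6 paper rolls of capacity 340 m exists — the minimum is 7.

No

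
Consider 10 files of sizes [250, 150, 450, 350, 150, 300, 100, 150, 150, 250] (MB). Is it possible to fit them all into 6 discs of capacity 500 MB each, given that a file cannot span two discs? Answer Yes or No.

A valid assignment using 5 discs:
  disc 1: 450 = 450
  disc 2: 350 + 150 = 500
  disc 3: 300 + 150 = 450
  disc 4: 250 + 250 = 500
  disc 5: 150 + 150 + 100 = 400
That uses only 5 ≤ 6, so 6 discs are enough.

Yes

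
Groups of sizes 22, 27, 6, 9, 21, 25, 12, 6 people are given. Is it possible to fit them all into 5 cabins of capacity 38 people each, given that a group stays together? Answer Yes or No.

Yes

A valid assignment using 4 cabins:
  cabin 1: 27 + 9 = 36
  cabin 2: 25 + 12 = 37
  cabin 3: 22 + 6 + 6 = 34
  cabin 4: 21 = 21
That uses only 4 ≤ 5, so 5 cabins are enough.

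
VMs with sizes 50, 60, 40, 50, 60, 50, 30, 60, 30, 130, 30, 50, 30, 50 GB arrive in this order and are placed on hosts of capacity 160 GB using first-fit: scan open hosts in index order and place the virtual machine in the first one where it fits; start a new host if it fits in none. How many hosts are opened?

5

  50 → host 1 (new)  [load 50/160]
  60 → host 1  [load 110/160]
  40 → host 1  [load 150/160]
  50 → host 2 (new)  [load 50/160]
  60 → host 2  [load 110/160]
  50 → host 2  [load 160/160]
  30 → host 3 (new)  [load 30/160]
  60 → host 3  [load 90/160]
  30 → host 3  [load 120/160]
  130 → host 4 (new)  [load 130/160]
  30 → host 3  [load 150/160]
  50 → host 5 (new)  [load 50/160]
  30 → host 4  [load 160/160]
  50 → host 5  [load 100/160]
5 hosts opened.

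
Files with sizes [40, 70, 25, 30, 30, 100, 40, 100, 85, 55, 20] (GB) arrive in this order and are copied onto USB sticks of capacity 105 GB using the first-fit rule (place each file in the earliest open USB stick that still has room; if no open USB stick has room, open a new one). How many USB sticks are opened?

  40 → USB stick 1 (new)  [load 40/105]
  70 → USB stick 2 (new)  [load 70/105]
  25 → USB stick 1  [load 65/105]
  30 → USB stick 1  [load 95/105]
  30 → USB stick 2  [load 100/105]
  100 → USB stick 3 (new)  [load 100/105]
  40 → USB stick 4 (new)  [load 40/105]
  100 → USB stick 5 (new)  [load 100/105]
  85 → USB stick 6 (new)  [load 85/105]
  55 → USB stick 4  [load 95/105]
  20 → USB stick 6  [load 105/105]
6 USB sticks opened.

6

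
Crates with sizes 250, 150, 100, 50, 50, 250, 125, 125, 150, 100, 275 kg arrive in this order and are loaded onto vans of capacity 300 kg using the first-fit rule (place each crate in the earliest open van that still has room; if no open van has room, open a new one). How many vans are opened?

6

  250 → van 1 (new)  [load 250/300]
  150 → van 2 (new)  [load 150/300]
  100 → van 2  [load 250/300]
  50 → van 1  [load 300/300]
  50 → van 2  [load 300/300]
  250 → van 3 (new)  [load 250/300]
  125 → van 4 (new)  [load 125/300]
  125 → van 4  [load 250/300]
  150 → van 5 (new)  [load 150/300]
  100 → van 5  [load 250/300]
  275 → van 6 (new)  [load 275/300]
6 vans opened.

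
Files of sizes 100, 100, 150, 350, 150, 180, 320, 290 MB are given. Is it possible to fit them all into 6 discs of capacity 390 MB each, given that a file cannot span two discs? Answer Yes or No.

Yes

A valid assignment using 5 discs:
  disc 1: 350 = 350
  disc 2: 320 = 320
  disc 3: 290 + 100 = 390
  disc 4: 180 + 150 = 330
  disc 5: 150 + 100 = 250
That uses only 5 ≤ 6, so 6 discs are enough.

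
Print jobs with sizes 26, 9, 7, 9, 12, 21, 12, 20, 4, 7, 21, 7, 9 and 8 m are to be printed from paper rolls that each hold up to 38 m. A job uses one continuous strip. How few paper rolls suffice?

5

Total = 26 + 21 + 21 + 20 + 12 + 12 + 9 + 9 + 9 + 8 + 7 + 7 + 7 + 4 = 172 m.
Lower bound: ⌈172/38⌉ = 5 paper rolls.
A packing using 5 paper rolls:
  roll 1: 26 + 12 = 38
  roll 2: 21 + 12 + 4 = 37
  roll 3: 21 + 9 + 8 = 38
  roll 4: 20 + 9 + 9 = 38
  roll 5: 7 + 7 + 7 = 21
This matches the lower bound, so 5 is optimal.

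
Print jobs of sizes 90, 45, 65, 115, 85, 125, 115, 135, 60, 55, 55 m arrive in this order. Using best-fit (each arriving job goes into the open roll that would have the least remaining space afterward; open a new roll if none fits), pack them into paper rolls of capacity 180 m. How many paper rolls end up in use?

  90 → roll 1 (new)  [load 90/180]
  45 → roll 1  [load 135/180]
  65 → roll 2 (new)  [load 65/180]
  115 → roll 2  [load 180/180]
  85 → roll 3 (new)  [load 85/180]
  125 → roll 4 (new)  [load 125/180]
  115 → roll 5 (new)  [load 115/180]
  135 → roll 6 (new)  [load 135/180]
  60 → roll 5  [load 175/180]
  55 → roll 4  [load 180/180]
  55 → roll 3  [load 140/180]
6 paper rolls opened.

6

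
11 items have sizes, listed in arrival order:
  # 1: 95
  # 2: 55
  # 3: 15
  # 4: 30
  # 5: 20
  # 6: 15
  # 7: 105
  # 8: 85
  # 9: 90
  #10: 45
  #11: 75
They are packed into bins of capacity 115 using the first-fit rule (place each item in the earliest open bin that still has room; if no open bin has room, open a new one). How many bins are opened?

7

  95 → bin 1 (new)  [load 95/115]
  55 → bin 2 (new)  [load 55/115]
  15 → bin 1  [load 110/115]
  30 → bin 2  [load 85/115]
  20 → bin 2  [load 105/115]
  15 → bin 3 (new)  [load 15/115]
  105 → bin 4 (new)  [load 105/115]
  85 → bin 3  [load 100/115]
  90 → bin 5 (new)  [load 90/115]
  45 → bin 6 (new)  [load 45/115]
  75 → bin 7 (new)  [load 75/115]
7 bins opened.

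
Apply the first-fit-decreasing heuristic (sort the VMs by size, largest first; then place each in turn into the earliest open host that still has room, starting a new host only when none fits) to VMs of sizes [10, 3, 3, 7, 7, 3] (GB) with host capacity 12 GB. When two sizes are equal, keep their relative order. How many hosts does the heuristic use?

4

Sorted descending: 10, 7, 7, 3, 3, 3.
  10 → host 1 (new)  [load 10/12]
  7 → host 2 (new)  [load 7/12]
  7 → host 3 (new)  [load 7/12]
  3 → host 2  [load 10/12]
  3 → host 3  [load 10/12]
  3 → host 4 (new)  [load 3/12]
4 hosts opened.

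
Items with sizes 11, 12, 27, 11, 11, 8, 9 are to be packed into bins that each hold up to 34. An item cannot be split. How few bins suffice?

3

Total = 27 + 12 + 11 + 11 + 11 + 9 + 8 = 89.
Lower bound: ⌈89/34⌉ = 3 bins.
A packing using 3 bins:
  bin 1: 27 = 27
  bin 2: 12 + 11 + 11 = 34
  bin 3: 11 + 9 + 8 = 28
This matches the lower bound, so 3 is optimal.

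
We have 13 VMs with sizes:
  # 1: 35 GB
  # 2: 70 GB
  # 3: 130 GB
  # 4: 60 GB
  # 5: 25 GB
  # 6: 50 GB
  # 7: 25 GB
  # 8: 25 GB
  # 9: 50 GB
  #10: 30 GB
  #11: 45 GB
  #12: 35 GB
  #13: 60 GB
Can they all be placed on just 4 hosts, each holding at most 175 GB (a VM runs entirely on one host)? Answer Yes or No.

Yes

A valid assignment using 4 hosts:
  host 1: 130 + 45 = 175
  host 2: 70 + 60 + 35 = 165
  host 3: 60 + 50 + 50 = 160
  host 4: 35 + 30 + 25 + 25 + 25 = 140
Every load is within 175 GB, so 4 hosts suffice.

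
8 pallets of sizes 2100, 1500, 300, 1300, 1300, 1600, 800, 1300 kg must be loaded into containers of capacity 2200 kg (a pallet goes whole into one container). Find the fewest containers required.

6

Total = 2100 + 1600 + 1500 + 1300 + 1300 + 1300 + 800 + 300 = 10200 kg.
Lower bound: ⌈10200/2200⌉ = 5 containers.
Also, 6 pallets each exceed 1100 kg, and no two of those can share a container, so at least 6 containers are needed.
A packing using 6 containers:
  container 1: 2100 = 2100
  container 2: 1600 + 300 = 1900
  container 3: 1500 = 1500
  container 4: 1300 + 800 = 2100
  container 5: 1300 = 1300
  container 6: 1300 = 1300
This matches the lower bound, so 6 is optimal.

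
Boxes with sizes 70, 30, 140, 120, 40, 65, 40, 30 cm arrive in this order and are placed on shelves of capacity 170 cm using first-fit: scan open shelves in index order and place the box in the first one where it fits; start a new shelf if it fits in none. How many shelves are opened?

4

  70 → shelf 1 (new)  [load 70/170]
  30 → shelf 1  [load 100/170]
  140 → shelf 2 (new)  [load 140/170]
  120 → shelf 3 (new)  [load 120/170]
  40 → shelf 1  [load 140/170]
  65 → shelf 4 (new)  [load 65/170]
  40 → shelf 3  [load 160/170]
  30 → shelf 1  [load 170/170]
4 shelves opened.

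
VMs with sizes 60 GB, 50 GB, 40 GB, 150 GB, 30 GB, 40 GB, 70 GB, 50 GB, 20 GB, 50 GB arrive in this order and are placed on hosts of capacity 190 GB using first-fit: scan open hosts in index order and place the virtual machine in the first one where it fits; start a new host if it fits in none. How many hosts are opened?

3

  60 → host 1 (new)  [load 60/190]
  50 → host 1  [load 110/190]
  40 → host 1  [load 150/190]
  150 → host 2 (new)  [load 150/190]
  30 → host 1  [load 180/190]
  40 → host 2  [load 190/190]
  70 → host 3 (new)  [load 70/190]
  50 → host 3  [load 120/190]
  20 → host 3  [load 140/190]
  50 → host 3  [load 190/190]
3 hosts opened.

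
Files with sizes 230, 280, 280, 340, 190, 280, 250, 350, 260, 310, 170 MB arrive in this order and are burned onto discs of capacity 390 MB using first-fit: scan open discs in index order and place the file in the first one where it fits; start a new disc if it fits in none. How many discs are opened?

  230 → disc 1 (new)  [load 230/390]
  280 → disc 2 (new)  [load 280/390]
  280 → disc 3 (new)  [load 280/390]
  340 → disc 4 (new)  [load 340/390]
  190 → disc 5 (new)  [load 190/390]
  280 → disc 6 (new)  [load 280/390]
  250 → disc 7 (new)  [load 250/390]
  350 → disc 8 (new)  [load 350/390]
  260 → disc 9 (new)  [load 260/390]
  310 → disc 10 (new)  [load 310/390]
  170 → disc 5  [load 360/390]
10 discs opened.

10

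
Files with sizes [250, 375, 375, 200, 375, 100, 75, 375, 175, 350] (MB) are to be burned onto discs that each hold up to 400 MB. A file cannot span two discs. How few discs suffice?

Total = 375 + 375 + 375 + 375 + 350 + 250 + 200 + 175 + 100 + 75 = 2650 MB.
Lower bound: ⌈2650/400⌉ = 7 discs.
A packing using 8 discs:
  disc 1: 375 = 375
  disc 2: 375 = 375
  disc 3: 375 = 375
  disc 4: 375 = 375
  disc 5: 350 = 350
  disc 6: 250 + 100 = 350
  disc 7: 200 + 175 = 375
  disc 8: 75 = 75
No arrangement into 7 discs stays within capacity, so 8 is optimal.

8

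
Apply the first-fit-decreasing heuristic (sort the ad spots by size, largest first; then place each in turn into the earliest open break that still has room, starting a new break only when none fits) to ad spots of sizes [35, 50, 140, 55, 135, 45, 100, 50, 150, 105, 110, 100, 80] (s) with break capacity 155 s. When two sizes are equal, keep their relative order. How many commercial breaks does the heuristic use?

8

Sorted descending: 150, 140, 135, 110, 105, 100, 100, 80, 55, 50, 50, 45, 35.
  150 → break 1 (new)  [load 150/155]
  140 → break 2 (new)  [load 140/155]
  135 → break 3 (new)  [load 135/155]
  110 → break 4 (new)  [load 110/155]
  105 → break 5 (new)  [load 105/155]
  100 → break 6 (new)  [load 100/155]
  100 → break 7 (new)  [load 100/155]
  80 → break 8 (new)  [load 80/155]
  55 → break 6  [load 155/155]
  50 → break 5  [load 155/155]
  50 → break 7  [load 150/155]
  45 → break 4  [load 155/155]
  35 → break 8  [load 115/155]
8 commercial breaks opened.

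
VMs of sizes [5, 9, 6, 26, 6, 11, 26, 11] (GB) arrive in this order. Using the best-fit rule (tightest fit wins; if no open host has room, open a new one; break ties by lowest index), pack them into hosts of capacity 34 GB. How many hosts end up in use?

  5 → host 1 (new)  [load 5/34]
  9 → host 1  [load 14/34]
  6 → host 1  [load 20/34]
  26 → host 2 (new)  [load 26/34]
  6 → host 2  [load 32/34]
  11 → host 1  [load 31/34]
  26 → host 3 (new)  [load 26/34]
  11 → host 4 (new)  [load 11/34]
4 hosts opened.

4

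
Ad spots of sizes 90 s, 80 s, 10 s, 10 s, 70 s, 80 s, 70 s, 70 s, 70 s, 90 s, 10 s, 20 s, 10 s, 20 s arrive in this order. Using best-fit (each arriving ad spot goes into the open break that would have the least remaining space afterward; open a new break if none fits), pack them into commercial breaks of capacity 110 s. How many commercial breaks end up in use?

8

  90 → break 1 (new)  [load 90/110]
  80 → break 2 (new)  [load 80/110]
  10 → break 1  [load 100/110]
  10 → break 1  [load 110/110]
  70 → break 3 (new)  [load 70/110]
  80 → break 4 (new)  [load 80/110]
  70 → break 5 (new)  [load 70/110]
  70 → break 6 (new)  [load 70/110]
  70 → break 7 (new)  [load 70/110]
  90 → break 8 (new)  [load 90/110]
  10 → break 8  [load 100/110]
  20 → break 2  [load 100/110]
  10 → break 2  [load 110/110]
  20 → break 4  [load 100/110]
8 commercial breaks opened.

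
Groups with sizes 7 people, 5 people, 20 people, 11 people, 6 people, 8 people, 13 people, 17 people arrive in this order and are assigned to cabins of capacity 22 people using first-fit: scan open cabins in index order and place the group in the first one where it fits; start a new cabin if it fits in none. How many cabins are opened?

5

  7 → cabin 1 (new)  [load 7/22]
  5 → cabin 1  [load 12/22]
  20 → cabin 2 (new)  [load 20/22]
  11 → cabin 3 (new)  [load 11/22]
  6 → cabin 1  [load 18/22]
  8 → cabin 3  [load 19/22]
  13 → cabin 4 (new)  [load 13/22]
  17 → cabin 5 (new)  [load 17/22]
5 cabins opened.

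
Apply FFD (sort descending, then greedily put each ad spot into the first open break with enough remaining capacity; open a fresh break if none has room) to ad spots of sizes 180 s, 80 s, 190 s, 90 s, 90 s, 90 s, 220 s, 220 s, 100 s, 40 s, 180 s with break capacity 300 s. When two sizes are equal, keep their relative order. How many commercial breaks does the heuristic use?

6

Sorted descending: 220, 220, 190, 180, 180, 100, 90, 90, 90, 80, 40.
  220 → break 1 (new)  [load 220/300]
  220 → break 2 (new)  [load 220/300]
  190 → break 3 (new)  [load 190/300]
  180 → break 4 (new)  [load 180/300]
  180 → break 5 (new)  [load 180/300]
  100 → break 3  [load 290/300]
  90 → break 4  [load 270/300]
  90 → break 5  [load 270/300]
  90 → break 6 (new)  [load 90/300]
  80 → break 1  [load 300/300]
  40 → break 2  [load 260/300]
6 commercial breaks opened.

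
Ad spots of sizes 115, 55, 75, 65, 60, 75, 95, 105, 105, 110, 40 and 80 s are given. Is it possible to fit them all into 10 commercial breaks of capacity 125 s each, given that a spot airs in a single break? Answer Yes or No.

Yes

A valid assignment using 10 commercial breaks:
  break 1: 115 = 115
  break 2: 110 = 110
  break 3: 105 = 105
  break 4: 105 = 105
  break 5: 95 = 95
  break 6: 80 + 40 = 120
  break 7: 75 = 75
  break 8: 75 = 75
  break 9: 65 + 60 = 125
  break 10: 55 = 55
Every load is within 125 s, so 10 commercial breaks suffice.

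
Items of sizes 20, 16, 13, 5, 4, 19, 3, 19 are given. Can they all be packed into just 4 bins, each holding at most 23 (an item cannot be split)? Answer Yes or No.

Total = 99; ⌈99/23⌉ = 5.
At least 5 bins are required, but only 4 are allowed.

No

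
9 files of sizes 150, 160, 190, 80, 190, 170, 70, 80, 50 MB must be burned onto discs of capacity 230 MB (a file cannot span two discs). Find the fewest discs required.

Total = 190 + 190 + 170 + 160 + 150 + 80 + 80 + 70 + 50 = 1140 MB.
Lower bound: ⌈1140/230⌉ = 5 discs.
A packing using 6 discs:
  disc 1: 190 = 190
  disc 2: 190 = 190
  disc 3: 170 + 50 = 220
  disc 4: 160 + 70 = 230
  disc 5: 150 + 80 = 230
  disc 6: 80 = 80
No arrangement into 5 discs stays within capacity, so 6 is optimal.

6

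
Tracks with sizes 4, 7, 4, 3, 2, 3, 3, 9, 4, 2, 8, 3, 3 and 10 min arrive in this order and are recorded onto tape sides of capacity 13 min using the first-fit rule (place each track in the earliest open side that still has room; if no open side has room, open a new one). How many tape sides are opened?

  4 → side 1 (new)  [load 4/13]
  7 → side 1  [load 11/13]
  4 → side 2 (new)  [load 4/13]
  3 → side 2  [load 7/13]
  2 → side 1  [load 13/13]
  3 → side 2  [load 10/13]
  3 → side 2  [load 13/13]
  9 → side 3 (new)  [load 9/13]
  4 → side 3  [load 13/13]
  2 → side 4 (new)  [load 2/13]
  8 → side 4  [load 10/13]
  3 → side 4  [load 13/13]
  3 → side 5 (new)  [load 3/13]
  10 → side 5  [load 13/13]
5 tape sides opened.

5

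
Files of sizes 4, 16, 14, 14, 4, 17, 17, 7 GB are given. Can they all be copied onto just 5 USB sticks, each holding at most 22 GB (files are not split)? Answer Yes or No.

A valid assignment using 5 USB sticks:
  USB stick 1: 17 + 4 = 21
  USB stick 2: 17 + 4 = 21
  USB stick 3: 16 = 16
  USB stick 4: 14 + 7 = 21
  USB stick 5: 14 = 14
Every load is within 22 GB, so 5 USB sticks suffice.

Yes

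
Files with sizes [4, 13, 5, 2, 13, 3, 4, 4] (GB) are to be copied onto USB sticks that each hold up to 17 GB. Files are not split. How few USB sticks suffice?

3

Total = 13 + 13 + 5 + 4 + 4 + 4 + 3 + 2 = 48 GB.
Lower bound: ⌈48/17⌉ = 3 USB sticks.
A packing using 3 USB sticks:
  USB stick 1: 13 + 4 = 17
  USB stick 2: 13 + 4 = 17
  USB stick 3: 5 + 4 + 3 + 2 = 14
This matches the lower bound, so 3 is optimal.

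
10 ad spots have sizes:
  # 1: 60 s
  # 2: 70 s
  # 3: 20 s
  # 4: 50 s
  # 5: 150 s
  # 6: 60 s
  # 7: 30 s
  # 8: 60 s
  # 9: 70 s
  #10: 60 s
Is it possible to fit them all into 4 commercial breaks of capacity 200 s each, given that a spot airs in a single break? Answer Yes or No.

Yes

A valid assignment using 4 commercial breaks:
  break 1: 150 + 50 = 200
  break 2: 70 + 70 + 60 = 200
  break 3: 60 + 60 + 60 + 20 = 200
  break 4: 30 = 30
Every load is within 200 s, so 4 commercial breaks suffice.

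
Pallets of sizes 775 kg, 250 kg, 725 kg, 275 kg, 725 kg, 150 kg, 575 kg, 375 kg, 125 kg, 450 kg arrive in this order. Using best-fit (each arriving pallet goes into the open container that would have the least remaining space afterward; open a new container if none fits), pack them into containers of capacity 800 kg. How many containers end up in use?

7

  775 → container 1 (new)  [load 775/800]
  250 → container 2 (new)  [load 250/800]
  725 → container 3 (new)  [load 725/800]
  275 → container 2  [load 525/800]
  725 → container 4 (new)  [load 725/800]
  150 → container 2  [load 675/800]
  575 → container 5 (new)  [load 575/800]
  375 → container 6 (new)  [load 375/800]
  125 → container 2  [load 800/800]
  450 → container 7 (new)  [load 450/800]
7 containers opened.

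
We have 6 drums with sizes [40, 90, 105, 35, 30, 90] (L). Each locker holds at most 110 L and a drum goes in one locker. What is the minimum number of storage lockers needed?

4

Total = 105 + 90 + 90 + 40 + 35 + 30 = 390 L.
Lower bound: ⌈390/110⌉ = 4 storage lockers.
A packing using 4 storage lockers:
  locker 1: 105 = 105
  locker 2: 90 = 90
  locker 3: 90 = 90
  locker 4: 40 + 35 + 30 = 105
This matches the lower bound, so 4 is optimal.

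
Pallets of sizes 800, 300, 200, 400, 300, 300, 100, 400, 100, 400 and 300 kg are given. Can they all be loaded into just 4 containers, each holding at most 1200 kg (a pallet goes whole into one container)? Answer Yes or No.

A valid assignment using 3 containers:
  container 1: 800 + 400 = 1200
  container 2: 400 + 400 + 300 + 100 = 1200
  container 3: 300 + 300 + 300 + 200 + 100 = 1200
That uses only 3 ≤ 4, so 4 containers are enough.

Yes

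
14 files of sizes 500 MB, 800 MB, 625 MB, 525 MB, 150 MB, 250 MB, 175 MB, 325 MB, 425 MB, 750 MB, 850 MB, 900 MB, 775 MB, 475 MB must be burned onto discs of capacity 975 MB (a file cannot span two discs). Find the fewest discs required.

Total = 900 + 850 + 800 + 775 + 750 + 625 + 525 + 500 + 475 + 425 + 325 + 250 + 175 + 150 = 7525 MB.
Lower bound: ⌈7525/975⌉ = 8 discs.
A packing using 9 discs:
  disc 1: 900 = 900
  disc 2: 850 = 850
  disc 3: 800 + 175 = 975
  disc 4: 775 + 150 = 925
  disc 5: 750 = 750
  disc 6: 625 + 325 = 950
  disc 7: 525 + 425 = 950
  disc 8: 500 + 475 = 975
  disc 9: 250 = 250
No arrangement into 8 discs stays within capacity, so 9 is optimal.

9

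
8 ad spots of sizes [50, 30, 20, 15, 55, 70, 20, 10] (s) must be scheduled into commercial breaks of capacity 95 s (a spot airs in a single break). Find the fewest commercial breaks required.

Total = 70 + 55 + 50 + 30 + 20 + 20 + 15 + 10 = 270 s.
Lower bound: ⌈270/95⌉ = 3 commercial breaks.
A packing using 3 commercial breaks:
  break 1: 70 + 20 = 90
  break 2: 55 + 30 + 10 = 95
  break 3: 50 + 20 + 15 = 85
This matches the lower bound, so 3 is optimal.

3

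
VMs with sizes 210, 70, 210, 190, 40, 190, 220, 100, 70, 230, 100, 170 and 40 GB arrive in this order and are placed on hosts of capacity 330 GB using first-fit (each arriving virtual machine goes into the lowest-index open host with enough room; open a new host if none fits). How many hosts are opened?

7

  210 → host 1 (new)  [load 210/330]
  70 → host 1  [load 280/330]
  210 → host 2 (new)  [load 210/330]
  190 → host 3 (new)  [load 190/330]
  40 → host 1  [load 320/330]
  190 → host 4 (new)  [load 190/330]
  220 → host 5 (new)  [load 220/330]
  100 → host 2  [load 310/330]
  70 → host 3  [load 260/330]
  230 → host 6 (new)  [load 230/330]
  100 → host 4  [load 290/330]
  170 → host 7 (new)  [load 170/330]
  40 → host 3  [load 300/330]
7 hosts opened.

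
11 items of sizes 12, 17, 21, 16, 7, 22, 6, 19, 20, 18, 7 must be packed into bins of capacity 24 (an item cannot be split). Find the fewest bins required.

8

Total = 22 + 21 + 20 + 19 + 18 + 17 + 16 + 12 + 7 + 7 + 6 = 165.
Lower bound: ⌈165/24⌉ = 7 bins.
A packing using 8 bins:
  bin 1: 22 = 22
  bin 2: 21 = 21
  bin 3: 20 = 20
  bin 4: 19 = 19
  bin 5: 18 + 6 = 24
  bin 6: 17 + 7 = 24
  bin 7: 16 + 7 = 23
  bin 8: 12 = 12
No arrangement into 7 bins stays within capacity, so 8 is optimal.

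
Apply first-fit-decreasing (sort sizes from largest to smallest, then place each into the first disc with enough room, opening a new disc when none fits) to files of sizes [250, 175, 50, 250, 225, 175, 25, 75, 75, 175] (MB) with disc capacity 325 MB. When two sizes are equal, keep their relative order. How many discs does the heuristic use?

Sorted descending: 250, 250, 225, 175, 175, 175, 75, 75, 50, 25.
  250 → disc 1 (new)  [load 250/325]
  250 → disc 2 (new)  [load 250/325]
  225 → disc 3 (new)  [load 225/325]
  175 → disc 4 (new)  [load 175/325]
  175 → disc 5 (new)  [load 175/325]
  175 → disc 6 (new)  [load 175/325]
  75 → disc 1  [load 325/325]
  75 → disc 2  [load 325/325]
  50 → disc 3  [load 275/325]
  25 → disc 3  [load 300/325]
6 discs opened.

6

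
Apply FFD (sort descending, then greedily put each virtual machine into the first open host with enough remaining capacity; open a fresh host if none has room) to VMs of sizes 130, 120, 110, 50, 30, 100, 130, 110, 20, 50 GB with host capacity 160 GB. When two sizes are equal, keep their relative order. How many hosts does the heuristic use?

6

Sorted descending: 130, 130, 120, 110, 110, 100, 50, 50, 30, 20.
  130 → host 1 (new)  [load 130/160]
  130 → host 2 (new)  [load 130/160]
  120 → host 3 (new)  [load 120/160]
  110 → host 4 (new)  [load 110/160]
  110 → host 5 (new)  [load 110/160]
  100 → host 6 (new)  [load 100/160]
  50 → host 4  [load 160/160]
  50 → host 5  [load 160/160]
  30 → host 1  [load 160/160]
  20 → host 2  [load 150/160]
6 hosts opened.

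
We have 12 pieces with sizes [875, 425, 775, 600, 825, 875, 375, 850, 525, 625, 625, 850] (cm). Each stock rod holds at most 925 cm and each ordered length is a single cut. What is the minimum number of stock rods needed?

Total = 875 + 875 + 850 + 850 + 825 + 775 + 625 + 625 + 600 + 525 + 425 + 375 = 8225 cm.
Lower bound: ⌈8225/925⌉ = 9 stock rods.
Also, 10 pieces each exceed 925/2 cm, and no two of those can share a stock rod, so at least 10 stock rods are needed.
A packing using 11 stock rods:
  stock rod 1: 875 = 875
  stock rod 2: 875 = 875
  stock rod 3: 850 = 850
  stock rod 4: 850 = 850
  stock rod 5: 825 = 825
  stock rod 6: 775 = 775
  stock rod 7: 625 = 625
  stock rod 8: 625 = 625
  stock rod 9: 600 = 600
  stock rod 10: 525 + 375 = 900
  stock rod 11: 425 = 425
No arrangement into 10 stock rods stays within capacity, so 11 is optimal.

11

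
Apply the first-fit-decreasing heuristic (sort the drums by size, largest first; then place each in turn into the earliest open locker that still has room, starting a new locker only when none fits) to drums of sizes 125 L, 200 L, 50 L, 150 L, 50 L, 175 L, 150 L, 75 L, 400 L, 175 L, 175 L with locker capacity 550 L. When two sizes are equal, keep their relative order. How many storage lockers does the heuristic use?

4

Sorted descending: 400, 200, 175, 175, 175, 150, 150, 125, 75, 50, 50.
  400 → locker 1 (new)  [load 400/550]
  200 → locker 2 (new)  [load 200/550]
  175 → locker 2  [load 375/550]
  175 → locker 2  [load 550/550]
  175 → locker 3 (new)  [load 175/550]
  150 → locker 1  [load 550/550]
  150 → locker 3  [load 325/550]
  125 → locker 3  [load 450/550]
  75 → locker 3  [load 525/550]
  50 → locker 4 (new)  [load 50/550]
  50 → locker 4  [load 100/550]
4 storage lockers opened.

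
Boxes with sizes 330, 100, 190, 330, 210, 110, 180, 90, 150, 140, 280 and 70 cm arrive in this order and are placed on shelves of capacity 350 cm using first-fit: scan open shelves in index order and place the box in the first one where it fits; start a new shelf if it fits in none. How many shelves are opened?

  330 → shelf 1 (new)  [load 330/350]
  100 → shelf 2 (new)  [load 100/350]
  190 → shelf 2  [load 290/350]
  330 → shelf 3 (new)  [load 330/350]
  210 → shelf 4 (new)  [load 210/350]
  110 → shelf 4  [load 320/350]
  180 → shelf 5 (new)  [load 180/350]
  90 → shelf 5  [load 270/350]
  150 → shelf 6 (new)  [load 150/350]
  140 → shelf 6  [load 290/350]
  280 → shelf 7 (new)  [load 280/350]
  70 → shelf 5  [load 340/350]
7 shelves opened.

7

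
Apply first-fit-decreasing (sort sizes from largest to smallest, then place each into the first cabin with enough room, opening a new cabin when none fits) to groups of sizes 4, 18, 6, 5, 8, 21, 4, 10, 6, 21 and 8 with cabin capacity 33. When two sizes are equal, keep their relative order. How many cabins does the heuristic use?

Sorted descending: 21, 21, 18, 10, 8, 8, 6, 6, 5, 4, 4.
  21 → cabin 1 (new)  [load 21/33]
  21 → cabin 2 (new)  [load 21/33]
  18 → cabin 3 (new)  [load 18/33]
  10 → cabin 1  [load 31/33]
  8 → cabin 2  [load 29/33]
  8 → cabin 3  [load 26/33]
  6 → cabin 3  [load 32/33]
  6 → cabin 4 (new)  [load 6/33]
  5 → cabin 4  [load 11/33]
  4 → cabin 2  [load 33/33]
  4 → cabin 4  [load 15/33]
4 cabins opened.

4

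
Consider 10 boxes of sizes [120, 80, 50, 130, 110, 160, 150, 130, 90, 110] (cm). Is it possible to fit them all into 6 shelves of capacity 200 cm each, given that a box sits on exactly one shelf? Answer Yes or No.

No

Total = 1130 cm; ⌈1130/200⌉ = 6.
7 boxes each exceed half the capacity and cannot share a shelf, forcing at least 7 shelves.
At least 7 shelves are required, but only 6 are allowed.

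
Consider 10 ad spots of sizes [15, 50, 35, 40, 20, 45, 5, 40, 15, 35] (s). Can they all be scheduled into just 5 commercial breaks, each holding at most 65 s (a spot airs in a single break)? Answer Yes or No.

Total = 300 s; ⌈300/65⌉ = 5.
6 ad spots each exceed half the capacity and cannot share a break, forcing at least 6 commercial breaks.
At least 6 commercial breaks are required, but only 5 are allowed.

No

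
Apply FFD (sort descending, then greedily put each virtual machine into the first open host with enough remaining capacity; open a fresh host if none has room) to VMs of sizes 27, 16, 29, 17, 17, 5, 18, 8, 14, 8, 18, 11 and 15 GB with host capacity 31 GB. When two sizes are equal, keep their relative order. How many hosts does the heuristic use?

Sorted descending: 29, 27, 18, 18, 17, 17, 16, 15, 14, 11, 8, 8, 5.
  29 → host 1 (new)  [load 29/31]
  27 → host 2 (new)  [load 27/31]
  18 → host 3 (new)  [load 18/31]
  18 → host 4 (new)  [load 18/31]
  17 → host 5 (new)  [load 17/31]
  17 → host 6 (new)  [load 17/31]
  16 → host 7 (new)  [load 16/31]
  15 → host 7  [load 31/31]
  14 → host 5  [load 31/31]
  11 → host 3  [load 29/31]
  8 → host 4  [load 26/31]
  8 → host 6  [load 25/31]
  5 → host 4  [load 31/31]
7 hosts opened.

7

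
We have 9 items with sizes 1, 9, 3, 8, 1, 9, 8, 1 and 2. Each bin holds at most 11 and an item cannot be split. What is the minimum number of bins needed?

Total = 9 + 9 + 8 + 8 + 3 + 2 + 1 + 1 + 1 = 42.
Lower bound: ⌈42/11⌉ = 4 bins.
A packing using 4 bins:
  bin 1: 9 + 2 = 11
  bin 2: 9 + 1 + 1 = 11
  bin 3: 8 + 3 = 11
  bin 4: 8 + 1 = 9
This matches the lower bound, so 4 is optimal.

4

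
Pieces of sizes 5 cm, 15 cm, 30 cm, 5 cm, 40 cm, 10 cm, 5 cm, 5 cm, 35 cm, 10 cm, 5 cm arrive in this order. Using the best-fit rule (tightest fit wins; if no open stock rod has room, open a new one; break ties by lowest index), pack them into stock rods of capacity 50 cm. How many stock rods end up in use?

4

  5 → stock rod 1 (new)  [load 5/50]
  15 → stock rod 1  [load 20/50]
  30 → stock rod 1  [load 50/50]
  5 → stock rod 2 (new)  [load 5/50]
  40 → stock rod 2  [load 45/50]
  10 → stock rod 3 (new)  [load 10/50]
  5 → stock rod 2  [load 50/50]
  5 → stock rod 3  [load 15/50]
  35 → stock rod 3  [load 50/50]
  10 → stock rod 4 (new)  [load 10/50]
  5 → stock rod 4  [load 15/50]
4 stock rods opened.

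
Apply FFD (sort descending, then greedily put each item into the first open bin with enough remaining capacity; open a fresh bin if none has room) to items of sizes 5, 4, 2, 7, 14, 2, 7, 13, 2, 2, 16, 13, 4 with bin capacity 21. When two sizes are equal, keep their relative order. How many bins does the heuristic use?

5

Sorted descending: 16, 14, 13, 13, 7, 7, 5, 4, 4, 2, 2, 2, 2.
  16 → bin 1 (new)  [load 16/21]
  14 → bin 2 (new)  [load 14/21]
  13 → bin 3 (new)  [load 13/21]
  13 → bin 4 (new)  [load 13/21]
  7 → bin 2  [load 21/21]
  7 → bin 3  [load 20/21]
  5 → bin 1  [load 21/21]
  4 → bin 4  [load 17/21]
  4 → bin 4  [load 21/21]
  2 → bin 5 (new)  [load 2/21]
  2 → bin 5  [load 4/21]
  2 → bin 5  [load 6/21]
  2 → bin 5  [load 8/21]
5 bins opened.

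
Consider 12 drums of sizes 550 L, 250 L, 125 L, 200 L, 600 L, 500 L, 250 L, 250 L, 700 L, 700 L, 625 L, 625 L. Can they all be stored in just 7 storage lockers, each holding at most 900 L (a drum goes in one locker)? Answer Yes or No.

Yes

A valid assignment using 7 storage lockers:
  locker 1: 700 + 200 = 900
  locker 2: 700 + 125 = 825
  locker 3: 625 + 250 = 875
  locker 4: 625 + 250 = 875
  locker 5: 600 + 250 = 850
  locker 6: 550 = 550
  locker 7: 500 = 500
Every load is within 900 L, so 7 storage lockers suffice.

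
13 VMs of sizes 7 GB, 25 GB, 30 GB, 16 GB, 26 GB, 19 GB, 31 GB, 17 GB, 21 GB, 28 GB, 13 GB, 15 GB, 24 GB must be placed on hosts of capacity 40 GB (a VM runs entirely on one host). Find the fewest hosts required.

8

Total = 31 + 30 + 28 + 26 + 25 + 24 + 21 + 19 + 17 + 16 + 15 + 13 + 7 = 272 GB.
Lower bound: ⌈272/40⌉ = 7 hosts.
A packing using 8 hosts:
  host 1: 31 + 7 = 38
  host 2: 30 = 30
  host 3: 28 = 28
  host 4: 26 + 13 = 39
  host 5: 25 + 15 = 40
  host 6: 24 + 16 = 40
  host 7: 21 + 19 = 40
  host 8: 17 = 17
No arrangement into 7 hosts stays within capacity, so 8 is optimal.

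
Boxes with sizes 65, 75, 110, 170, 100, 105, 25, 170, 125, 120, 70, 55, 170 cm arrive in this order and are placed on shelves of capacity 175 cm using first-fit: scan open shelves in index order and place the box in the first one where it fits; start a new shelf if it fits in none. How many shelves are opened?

9

  65 → shelf 1 (new)  [load 65/175]
  75 → shelf 1  [load 140/175]
  110 → shelf 2 (new)  [load 110/175]
  170 → shelf 3 (new)  [load 170/175]
  100 → shelf 4 (new)  [load 100/175]
  105 → shelf 5 (new)  [load 105/175]
  25 → shelf 1  [load 165/175]
  170 → shelf 6 (new)  [load 170/175]
  125 → shelf 7 (new)  [load 125/175]
  120 → shelf 8 (new)  [load 120/175]
  70 → shelf 4  [load 170/175]
  55 → shelf 2  [load 165/175]
  170 → shelf 9 (new)  [load 170/175]
9 shelves opened.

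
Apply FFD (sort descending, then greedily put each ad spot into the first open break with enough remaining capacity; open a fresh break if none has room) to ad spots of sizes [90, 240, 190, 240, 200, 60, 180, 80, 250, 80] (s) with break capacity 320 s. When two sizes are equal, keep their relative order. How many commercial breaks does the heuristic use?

Sorted descending: 250, 240, 240, 200, 190, 180, 90, 80, 80, 60.
  250 → break 1 (new)  [load 250/320]
  240 → break 2 (new)  [load 240/320]
  240 → break 3 (new)  [load 240/320]
  200 → break 4 (new)  [load 200/320]
  190 → break 5 (new)  [load 190/320]
  180 → break 6 (new)  [load 180/320]
  90 → break 4  [load 290/320]
  80 → break 2  [load 320/320]
  80 → break 3  [load 320/320]
  60 → break 1  [load 310/320]
6 commercial breaks opened.

6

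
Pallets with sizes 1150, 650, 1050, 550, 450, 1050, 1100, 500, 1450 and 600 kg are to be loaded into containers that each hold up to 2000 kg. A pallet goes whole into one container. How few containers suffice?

5

Total = 1450 + 1150 + 1100 + 1050 + 1050 + 650 + 600 + 550 + 500 + 450 = 8550 kg.
Lower bound: ⌈8550/2000⌉ = 5 containers.
A packing using 5 containers:
  container 1: 1450 + 550 = 2000
  container 2: 1150 + 650 = 1800
  container 3: 1100 + 600 = 1700
  container 4: 1050 + 500 + 450 = 2000
  container 5: 1050 = 1050
This matches the lower bound, so 5 is optimal.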